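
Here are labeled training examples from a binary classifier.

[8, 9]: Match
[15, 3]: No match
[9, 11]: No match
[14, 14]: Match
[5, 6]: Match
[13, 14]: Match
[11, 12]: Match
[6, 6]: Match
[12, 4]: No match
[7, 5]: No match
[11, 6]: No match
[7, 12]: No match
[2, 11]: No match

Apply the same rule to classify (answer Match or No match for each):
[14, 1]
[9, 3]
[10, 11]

No match, No match, Match

The distinguishing property — |first − second| ≤ 1 — holds for all the 'Match' cases and none of the 'No match' cases.
[14, 1] → |14−1| = 13 → No match.
[9, 3] → |9−3| = 6 → No match.
[10, 11] → |10−11| = 1 → Match.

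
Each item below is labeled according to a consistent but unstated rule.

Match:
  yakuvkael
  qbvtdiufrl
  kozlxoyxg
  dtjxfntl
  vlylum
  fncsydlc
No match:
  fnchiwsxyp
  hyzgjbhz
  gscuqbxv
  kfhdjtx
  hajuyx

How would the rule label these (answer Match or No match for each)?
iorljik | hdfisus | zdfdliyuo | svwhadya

Match, No match, Match, No match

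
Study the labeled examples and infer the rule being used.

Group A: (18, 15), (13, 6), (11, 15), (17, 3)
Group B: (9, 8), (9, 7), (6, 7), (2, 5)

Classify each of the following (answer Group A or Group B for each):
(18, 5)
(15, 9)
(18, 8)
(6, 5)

The simplest hypothesis consistent with all the labels is: sum ≥ 19.
(18, 5) → 18+5 = 23 → Group A. (15, 9) → 15+9 = 24 → Group A. (18, 8) → 18+8 = 26 → Group A. (6, 5) → 6+5 = 11 → Group B.

Group A, Group A, Group A, Group B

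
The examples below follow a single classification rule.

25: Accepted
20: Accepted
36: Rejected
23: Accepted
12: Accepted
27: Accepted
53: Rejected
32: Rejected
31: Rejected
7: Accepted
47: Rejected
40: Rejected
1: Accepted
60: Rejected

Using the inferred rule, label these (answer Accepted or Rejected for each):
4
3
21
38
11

All 'Accepted' examples share one property — at most 27 — and every 'Rejected' example lacks it.
4: Accepted (4 ≤ 27).
3: Accepted (3 ≤ 27).
21: Accepted (21 ≤ 27).
38: Rejected (38 > 27).
11: Accepted (11 ≤ 27).

Accepted, Accepted, Accepted, Rejected, Accepted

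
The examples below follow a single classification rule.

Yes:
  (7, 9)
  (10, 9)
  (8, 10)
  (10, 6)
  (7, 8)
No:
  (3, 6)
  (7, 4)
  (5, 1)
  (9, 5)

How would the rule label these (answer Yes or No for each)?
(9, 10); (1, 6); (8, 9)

The pattern is that an item is 'Yes' exactly when: sum ≥ 15.
Yes: (9, 10), since 9+10 = 19.
No: (1, 6), since 1+6 = 7.
Yes: (8, 9), since 8+9 = 17.

Yes, No, Yes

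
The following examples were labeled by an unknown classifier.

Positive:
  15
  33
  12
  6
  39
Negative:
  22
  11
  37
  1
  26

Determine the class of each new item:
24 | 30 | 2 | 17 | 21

Every 'Positive' example satisfies: multiple of 3. None of the 'Negative' examples do.
Positive: 24, since 24 = 3·8.
Positive: 30, since 30 = 3·10.
Negative: 2, since 2 = 3·0 + 2.
Negative: 17, since 17 = 3·5 + 2.
Positive: 21, since 21 = 3·7.

Positive, Positive, Negative, Negative, Positive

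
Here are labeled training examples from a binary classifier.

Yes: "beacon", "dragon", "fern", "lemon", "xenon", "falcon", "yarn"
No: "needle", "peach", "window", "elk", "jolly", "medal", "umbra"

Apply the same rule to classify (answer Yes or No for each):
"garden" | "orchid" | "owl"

Yes, No, No

The classifier is using: ends with 'n'.
"garden": ends with 'n', matches → Yes.
"orchid": ends with 'd', does not satisfy this → No.
"owl": ends with 'l', does not satisfy this → No.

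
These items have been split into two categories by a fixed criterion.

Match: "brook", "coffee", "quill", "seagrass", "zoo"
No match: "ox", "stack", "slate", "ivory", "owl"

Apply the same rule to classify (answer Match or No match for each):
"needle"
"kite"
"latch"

The simplest hypothesis consistent with all the labels is: has a double letter.
"needle": Match ('ee' doubled). "kite": No match (no doubled letter). "latch": No match (no doubled letter).

Match, No match, No match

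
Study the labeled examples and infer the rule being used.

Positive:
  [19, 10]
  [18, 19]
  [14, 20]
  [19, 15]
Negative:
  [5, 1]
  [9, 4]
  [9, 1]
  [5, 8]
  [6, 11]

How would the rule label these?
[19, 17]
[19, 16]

Positive, Positive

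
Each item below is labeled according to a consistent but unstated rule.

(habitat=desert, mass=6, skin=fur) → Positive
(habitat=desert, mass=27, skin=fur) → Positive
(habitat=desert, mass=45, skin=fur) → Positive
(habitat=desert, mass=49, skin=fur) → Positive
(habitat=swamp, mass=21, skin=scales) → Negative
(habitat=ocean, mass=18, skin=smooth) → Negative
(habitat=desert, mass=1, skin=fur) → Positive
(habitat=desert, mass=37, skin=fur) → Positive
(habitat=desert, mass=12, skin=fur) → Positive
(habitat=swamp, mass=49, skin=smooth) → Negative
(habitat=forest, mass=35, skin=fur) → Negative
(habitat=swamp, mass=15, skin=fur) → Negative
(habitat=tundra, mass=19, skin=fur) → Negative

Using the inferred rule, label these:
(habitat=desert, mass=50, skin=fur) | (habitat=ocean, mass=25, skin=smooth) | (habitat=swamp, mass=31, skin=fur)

Looking at the examples, the only property every 'Positive' case has and every 'Negative' case lacks is: habitat is desert.
(habitat=desert, mass=50, skin=fur): habitat is desert — has this property, so Positive.
(habitat=ocean, mass=25, skin=smooth): habitat is ocean — doesn't qualify, so Negative.
(habitat=swamp, mass=31, skin=fur): habitat is swamp — doesn't qualify, so Negative.

Positive, Negative, Negative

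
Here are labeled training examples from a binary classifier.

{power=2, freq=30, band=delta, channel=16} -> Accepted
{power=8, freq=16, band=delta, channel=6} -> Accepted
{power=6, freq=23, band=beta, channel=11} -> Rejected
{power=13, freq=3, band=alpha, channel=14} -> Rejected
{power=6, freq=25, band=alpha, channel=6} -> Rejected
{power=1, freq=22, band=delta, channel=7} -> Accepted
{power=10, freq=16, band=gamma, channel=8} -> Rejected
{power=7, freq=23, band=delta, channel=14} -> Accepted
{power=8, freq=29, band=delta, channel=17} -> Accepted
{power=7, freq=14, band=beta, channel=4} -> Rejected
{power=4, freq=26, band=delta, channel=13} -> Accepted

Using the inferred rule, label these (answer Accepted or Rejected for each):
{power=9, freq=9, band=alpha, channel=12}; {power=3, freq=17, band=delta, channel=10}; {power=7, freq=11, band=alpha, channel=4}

Rejected, Accepted, Rejected

The classifier is using: band is delta.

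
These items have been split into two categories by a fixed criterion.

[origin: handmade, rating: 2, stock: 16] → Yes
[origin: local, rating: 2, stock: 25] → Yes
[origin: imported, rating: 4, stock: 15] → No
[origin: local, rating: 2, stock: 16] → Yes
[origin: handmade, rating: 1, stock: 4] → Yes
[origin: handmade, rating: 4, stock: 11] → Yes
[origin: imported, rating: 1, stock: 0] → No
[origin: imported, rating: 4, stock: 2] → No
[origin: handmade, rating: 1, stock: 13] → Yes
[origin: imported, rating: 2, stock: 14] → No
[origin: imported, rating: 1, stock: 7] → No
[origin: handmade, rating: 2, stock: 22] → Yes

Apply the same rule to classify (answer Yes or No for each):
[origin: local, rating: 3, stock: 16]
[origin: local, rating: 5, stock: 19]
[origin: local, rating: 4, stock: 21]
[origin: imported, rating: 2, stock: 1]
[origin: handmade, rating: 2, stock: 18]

Yes, Yes, Yes, No, Yes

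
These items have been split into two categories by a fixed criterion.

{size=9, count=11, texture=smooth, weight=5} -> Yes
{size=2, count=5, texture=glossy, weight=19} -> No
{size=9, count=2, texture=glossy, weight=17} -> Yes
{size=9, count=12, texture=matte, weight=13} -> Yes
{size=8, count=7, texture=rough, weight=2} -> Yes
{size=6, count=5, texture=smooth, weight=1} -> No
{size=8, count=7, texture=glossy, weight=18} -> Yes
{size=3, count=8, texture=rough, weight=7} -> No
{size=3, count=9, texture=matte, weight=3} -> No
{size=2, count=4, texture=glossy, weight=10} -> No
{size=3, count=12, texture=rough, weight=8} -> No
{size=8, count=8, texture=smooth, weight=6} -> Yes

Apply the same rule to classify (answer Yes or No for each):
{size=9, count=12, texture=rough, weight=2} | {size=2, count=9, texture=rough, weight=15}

'Yes' ⟺ size ≥ 8.
{size=9, count=12, texture=rough, weight=2}: size = 9 — has this property, so Yes. {size=2, count=9, texture=rough, weight=15}: size = 2 — doesn't qualify, so No.

Yes, No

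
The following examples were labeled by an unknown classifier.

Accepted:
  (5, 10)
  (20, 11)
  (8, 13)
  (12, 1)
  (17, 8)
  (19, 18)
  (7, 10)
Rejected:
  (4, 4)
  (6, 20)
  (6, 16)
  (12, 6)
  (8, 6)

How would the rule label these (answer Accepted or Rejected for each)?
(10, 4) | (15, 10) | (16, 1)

Rejected, Accepted, Accepted

Checking candidate rules against both groups, what survives is: sum is odd.
(10, 4) → 10+4 = 14 → Rejected. (15, 10) → 15+10 = 25 → Accepted. (16, 1) → 16+1 = 17 → Accepted.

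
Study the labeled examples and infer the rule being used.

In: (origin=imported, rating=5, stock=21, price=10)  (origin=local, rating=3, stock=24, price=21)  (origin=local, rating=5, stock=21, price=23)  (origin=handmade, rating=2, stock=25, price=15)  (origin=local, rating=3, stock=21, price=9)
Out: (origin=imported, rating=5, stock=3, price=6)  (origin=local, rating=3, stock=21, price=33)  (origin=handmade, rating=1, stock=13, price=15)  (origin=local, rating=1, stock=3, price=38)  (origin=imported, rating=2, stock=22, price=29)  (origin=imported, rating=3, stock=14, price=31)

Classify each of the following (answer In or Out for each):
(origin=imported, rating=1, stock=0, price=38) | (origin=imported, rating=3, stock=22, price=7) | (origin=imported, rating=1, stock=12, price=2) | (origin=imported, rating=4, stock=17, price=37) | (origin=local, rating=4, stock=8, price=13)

The pattern is that an item is 'In' exactly when: price ≤ 23 AND stock ≥ 14.

Out, In, Out, Out, Out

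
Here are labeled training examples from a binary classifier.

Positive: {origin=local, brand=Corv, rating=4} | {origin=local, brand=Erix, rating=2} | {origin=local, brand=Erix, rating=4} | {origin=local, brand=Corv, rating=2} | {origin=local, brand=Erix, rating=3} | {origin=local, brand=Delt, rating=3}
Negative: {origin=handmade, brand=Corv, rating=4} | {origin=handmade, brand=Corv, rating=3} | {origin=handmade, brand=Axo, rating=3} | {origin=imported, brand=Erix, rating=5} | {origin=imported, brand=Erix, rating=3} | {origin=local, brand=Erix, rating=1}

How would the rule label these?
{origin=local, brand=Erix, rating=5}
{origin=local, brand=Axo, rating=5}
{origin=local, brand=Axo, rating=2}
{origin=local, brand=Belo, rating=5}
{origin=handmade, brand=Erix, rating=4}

Positive, Positive, Positive, Positive, Negative

The distinguishing property — origin is local AND rating ≥ 2 — holds for all the 'Positive' cases and none of the 'Negative' cases.
{origin=local, brand=Erix, rating=5} — origin is local, rating = 5, hence Positive. {origin=local, brand=Axo, rating=5} — origin is local, rating = 5, hence Positive. {origin=local, brand=Axo, rating=2} — origin is local, rating = 2, hence Positive. {origin=local, brand=Belo, rating=5} — origin is local, rating = 5, hence Positive. {origin=handmade, brand=Erix, rating=4} — origin is handmade, rating = 4, hence Negative.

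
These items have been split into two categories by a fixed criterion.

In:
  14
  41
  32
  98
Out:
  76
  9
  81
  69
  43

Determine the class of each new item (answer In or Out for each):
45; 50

Out, In

The pattern is that an item is 'In' exactly when: ≡ 2 (mod 3).
Out: 45, since 45 mod 3 = 0. In: 50, since 50 mod 3 = 2.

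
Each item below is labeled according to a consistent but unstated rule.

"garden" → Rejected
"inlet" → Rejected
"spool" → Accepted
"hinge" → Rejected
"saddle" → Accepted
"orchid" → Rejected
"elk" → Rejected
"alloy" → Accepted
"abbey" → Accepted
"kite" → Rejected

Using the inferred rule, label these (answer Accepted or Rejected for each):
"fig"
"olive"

The common property of the 'Accepted' items is: has a double letter. No 'Rejected' item has it.
Rejected: "fig", since no doubled letter.
Rejected: "olive", since no doubled letter.

Rejected, Rejected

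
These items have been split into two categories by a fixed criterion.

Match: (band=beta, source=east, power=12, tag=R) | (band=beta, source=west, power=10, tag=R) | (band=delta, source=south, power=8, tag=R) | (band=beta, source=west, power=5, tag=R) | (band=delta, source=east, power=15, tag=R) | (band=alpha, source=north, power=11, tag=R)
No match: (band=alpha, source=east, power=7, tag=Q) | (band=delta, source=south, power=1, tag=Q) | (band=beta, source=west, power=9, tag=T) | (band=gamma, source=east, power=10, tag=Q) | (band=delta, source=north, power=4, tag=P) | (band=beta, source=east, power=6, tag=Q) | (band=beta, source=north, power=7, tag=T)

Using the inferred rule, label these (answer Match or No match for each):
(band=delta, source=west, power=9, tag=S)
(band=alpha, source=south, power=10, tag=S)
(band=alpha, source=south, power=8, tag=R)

No match, No match, Match

The simplest hypothesis consistent with all the labels is: tag is R.
No match: (band=delta, source=west, power=9, tag=S), since tag is S. No match: (band=alpha, source=south, power=10, tag=S), since tag is S. Match: (band=alpha, source=south, power=8, tag=R), since tag is R.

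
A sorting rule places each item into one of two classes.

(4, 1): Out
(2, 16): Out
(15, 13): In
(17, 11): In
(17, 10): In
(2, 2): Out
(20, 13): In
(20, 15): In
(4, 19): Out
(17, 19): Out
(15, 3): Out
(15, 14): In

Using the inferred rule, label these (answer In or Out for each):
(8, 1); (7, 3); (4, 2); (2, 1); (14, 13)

Every 'In' example satisfies: first > second AND sum ≥ 23. None of the 'Out' examples do.

Out, Out, Out, Out, In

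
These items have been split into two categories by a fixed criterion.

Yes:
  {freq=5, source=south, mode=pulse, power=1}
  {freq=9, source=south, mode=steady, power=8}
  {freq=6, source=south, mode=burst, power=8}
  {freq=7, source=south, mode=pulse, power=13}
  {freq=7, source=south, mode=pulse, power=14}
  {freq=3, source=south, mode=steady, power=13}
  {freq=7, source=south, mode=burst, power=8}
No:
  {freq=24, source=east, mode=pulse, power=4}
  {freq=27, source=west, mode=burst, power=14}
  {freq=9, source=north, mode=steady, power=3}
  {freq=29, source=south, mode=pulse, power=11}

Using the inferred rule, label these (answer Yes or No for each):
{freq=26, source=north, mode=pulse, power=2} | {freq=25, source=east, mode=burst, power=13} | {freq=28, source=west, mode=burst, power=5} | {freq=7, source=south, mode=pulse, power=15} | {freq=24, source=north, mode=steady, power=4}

No, No, No, Yes, No

Every 'Yes' example satisfies: source is south AND freq ≤ 9. None of the 'No' examples do.
{freq=26, source=north, mode=pulse, power=2}: No (source is north, freq = 26). {freq=25, source=east, mode=burst, power=13}: No (source is east, freq = 25). {freq=28, source=west, mode=burst, power=5}: No (source is west, freq = 28). {freq=7, source=south, mode=pulse, power=15}: Yes (source is south, freq = 7). {freq=24, source=north, mode=steady, power=4}: No (source is north, freq = 24).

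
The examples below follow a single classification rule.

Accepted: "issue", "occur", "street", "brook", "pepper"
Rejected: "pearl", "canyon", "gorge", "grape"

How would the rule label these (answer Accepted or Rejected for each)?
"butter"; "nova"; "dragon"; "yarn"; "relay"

Accepted, Rejected, Rejected, Rejected, Rejected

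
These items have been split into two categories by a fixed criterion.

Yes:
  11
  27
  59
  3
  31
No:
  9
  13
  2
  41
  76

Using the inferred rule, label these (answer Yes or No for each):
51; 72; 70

The pattern is that an item is 'Yes' exactly when: ≡ 3 (mod 4).
51 → 51 mod 4 = 3 → Yes. 72 → 72 mod 4 = 0 → No. 70 → 70 mod 4 = 2 → No.

Yes, No, No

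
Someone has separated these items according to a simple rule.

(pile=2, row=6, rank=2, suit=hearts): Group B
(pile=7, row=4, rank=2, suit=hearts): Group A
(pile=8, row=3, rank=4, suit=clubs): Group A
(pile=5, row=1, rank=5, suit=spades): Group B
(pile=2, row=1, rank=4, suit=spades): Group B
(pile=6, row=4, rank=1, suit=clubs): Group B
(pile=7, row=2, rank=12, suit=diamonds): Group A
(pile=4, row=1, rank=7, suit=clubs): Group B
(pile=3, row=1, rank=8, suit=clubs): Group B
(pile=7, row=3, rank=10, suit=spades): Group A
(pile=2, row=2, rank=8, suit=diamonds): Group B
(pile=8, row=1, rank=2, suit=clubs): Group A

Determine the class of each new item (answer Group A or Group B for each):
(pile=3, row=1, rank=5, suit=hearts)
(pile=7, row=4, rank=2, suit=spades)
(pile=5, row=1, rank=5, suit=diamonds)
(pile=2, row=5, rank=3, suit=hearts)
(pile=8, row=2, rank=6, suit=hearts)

The distinguishing property — pile ≥ 7 — holds for all the 'Group A' cases and none of the 'Group B' cases.
(pile=3, row=1, rank=5, suit=hearts) — pile = 3, hence Group B.
(pile=7, row=4, rank=2, suit=spades) — pile = 7, hence Group A.
(pile=5, row=1, rank=5, suit=diamonds) — pile = 5, hence Group B.
(pile=2, row=5, rank=3, suit=hearts) — pile = 2, hence Group B.
(pile=8, row=2, rank=6, suit=hearts) — pile = 8, hence Group A.

Group B, Group A, Group B, Group B, Group A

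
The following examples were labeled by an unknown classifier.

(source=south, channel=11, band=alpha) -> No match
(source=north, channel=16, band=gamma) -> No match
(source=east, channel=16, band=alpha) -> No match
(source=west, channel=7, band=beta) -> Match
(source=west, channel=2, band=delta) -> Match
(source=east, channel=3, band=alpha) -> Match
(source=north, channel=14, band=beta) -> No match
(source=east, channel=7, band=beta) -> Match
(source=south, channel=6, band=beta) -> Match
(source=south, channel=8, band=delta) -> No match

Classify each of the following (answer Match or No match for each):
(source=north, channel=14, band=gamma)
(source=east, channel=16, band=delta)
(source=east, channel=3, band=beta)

The pattern is that an item is 'Match' exactly when: channel ≤ 7.
(source=north, channel=14, band=gamma): No match (channel = 14). (source=east, channel=16, band=delta): No match (channel = 16). (source=east, channel=3, band=beta): Match (channel = 3).

No match, No match, Match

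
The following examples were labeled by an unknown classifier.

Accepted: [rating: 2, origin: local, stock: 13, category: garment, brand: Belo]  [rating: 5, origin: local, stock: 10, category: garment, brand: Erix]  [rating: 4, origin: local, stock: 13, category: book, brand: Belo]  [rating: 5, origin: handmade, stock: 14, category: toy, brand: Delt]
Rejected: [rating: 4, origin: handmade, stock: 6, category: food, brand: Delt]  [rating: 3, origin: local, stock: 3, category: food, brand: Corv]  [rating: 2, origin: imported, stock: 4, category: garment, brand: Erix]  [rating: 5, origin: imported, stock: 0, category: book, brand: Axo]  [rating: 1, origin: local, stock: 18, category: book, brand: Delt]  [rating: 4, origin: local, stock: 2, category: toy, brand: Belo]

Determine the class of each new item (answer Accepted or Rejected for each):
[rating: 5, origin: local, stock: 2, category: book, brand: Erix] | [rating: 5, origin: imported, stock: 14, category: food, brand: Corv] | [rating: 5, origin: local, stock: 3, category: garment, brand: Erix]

Rule: stock ≥ 10 AND rating ≥ 2. This holds for each 'Accepted' example and fails for each 'Rejected' one.
[rating: 5, origin: local, stock: 2, category: book, brand: Erix]: Rejected (stock = 2, rating = 5). [rating: 5, origin: imported, stock: 14, category: food, brand: Corv]: Accepted (stock = 14, rating = 5). [rating: 5, origin: local, stock: 3, category: garment, brand: Erix]: Rejected (stock = 3, rating = 5).

Rejected, Accepted, Rejected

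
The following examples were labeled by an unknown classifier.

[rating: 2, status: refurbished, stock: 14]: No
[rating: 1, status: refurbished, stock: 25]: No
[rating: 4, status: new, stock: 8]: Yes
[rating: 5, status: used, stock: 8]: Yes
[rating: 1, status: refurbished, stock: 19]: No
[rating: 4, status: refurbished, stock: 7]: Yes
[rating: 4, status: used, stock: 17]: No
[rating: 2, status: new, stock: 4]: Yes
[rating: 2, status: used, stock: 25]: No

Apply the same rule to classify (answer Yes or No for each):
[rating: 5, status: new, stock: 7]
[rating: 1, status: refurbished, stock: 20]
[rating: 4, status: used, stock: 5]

Yes, No, Yes

A rule that fits every label: stock ≤ 8 — true of each 'Yes' example, false of each 'No' one.
[rating: 5, status: new, stock: 7] → stock = 7 → Yes.
[rating: 1, status: refurbished, stock: 20] → stock = 20 → No.
[rating: 4, status: used, stock: 5] → stock = 5 → Yes.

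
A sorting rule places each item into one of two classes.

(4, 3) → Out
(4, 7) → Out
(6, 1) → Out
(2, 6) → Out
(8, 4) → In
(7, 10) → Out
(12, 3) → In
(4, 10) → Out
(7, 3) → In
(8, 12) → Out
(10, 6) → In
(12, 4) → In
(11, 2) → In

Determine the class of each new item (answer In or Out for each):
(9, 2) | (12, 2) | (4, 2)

Every 'In' example satisfies: first > second AND sum ≥ 8. None of the 'Out' examples do.
(9, 2): 9 > 2, 9+2 = 11, qualifies → In. (12, 2): 12 > 2, 12+2 = 14, qualifies → In. (4, 2): 4 > 2, 4+2 = 6, fails the rule → Out.

In, In, Out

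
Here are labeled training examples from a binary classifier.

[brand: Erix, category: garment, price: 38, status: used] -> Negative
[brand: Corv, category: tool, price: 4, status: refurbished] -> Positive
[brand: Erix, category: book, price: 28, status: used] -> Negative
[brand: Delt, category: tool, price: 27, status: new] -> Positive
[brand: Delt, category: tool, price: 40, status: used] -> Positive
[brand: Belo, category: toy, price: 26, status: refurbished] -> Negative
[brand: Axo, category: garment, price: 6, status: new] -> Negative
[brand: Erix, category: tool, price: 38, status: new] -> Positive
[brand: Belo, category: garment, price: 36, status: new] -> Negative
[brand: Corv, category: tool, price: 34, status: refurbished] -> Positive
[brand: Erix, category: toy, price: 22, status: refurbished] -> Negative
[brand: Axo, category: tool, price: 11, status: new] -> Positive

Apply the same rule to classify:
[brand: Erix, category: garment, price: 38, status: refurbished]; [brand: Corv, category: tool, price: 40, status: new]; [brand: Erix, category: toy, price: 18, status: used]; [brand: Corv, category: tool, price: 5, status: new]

The common property of the 'Positive' items is: category is tool. No 'Negative' item has it.
[brand: Erix, category: garment, price: 38, status: refurbished]: category is garment, fails this test → Negative. [brand: Corv, category: tool, price: 40, status: new]: category is tool, has this property → Positive. [brand: Erix, category: toy, price: 18, status: used]: category is toy, fails this test → Negative. [brand: Corv, category: tool, price: 5, status: new]: category is tool, has this property → Positive.

Negative, Positive, Negative, Positive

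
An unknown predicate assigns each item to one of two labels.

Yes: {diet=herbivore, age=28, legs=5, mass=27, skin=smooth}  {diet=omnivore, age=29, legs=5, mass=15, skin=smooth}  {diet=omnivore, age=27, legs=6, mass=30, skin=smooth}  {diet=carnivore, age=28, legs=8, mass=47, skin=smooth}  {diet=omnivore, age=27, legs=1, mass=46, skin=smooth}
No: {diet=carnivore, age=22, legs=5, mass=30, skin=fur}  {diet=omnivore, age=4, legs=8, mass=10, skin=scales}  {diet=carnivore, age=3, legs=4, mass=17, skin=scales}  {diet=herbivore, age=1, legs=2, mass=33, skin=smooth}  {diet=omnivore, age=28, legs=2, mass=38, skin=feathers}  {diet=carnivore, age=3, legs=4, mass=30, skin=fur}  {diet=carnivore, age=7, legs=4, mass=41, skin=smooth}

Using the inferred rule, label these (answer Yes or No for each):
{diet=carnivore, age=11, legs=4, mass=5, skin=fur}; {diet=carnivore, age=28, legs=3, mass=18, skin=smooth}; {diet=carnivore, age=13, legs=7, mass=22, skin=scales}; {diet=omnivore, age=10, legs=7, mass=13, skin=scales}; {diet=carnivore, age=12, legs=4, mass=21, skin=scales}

No, Yes, No, No, No

The distinguishing property — skin is smooth AND age ≥ 22 — holds for all the 'Yes' cases and none of the 'No' cases.
{diet=carnivore, age=11, legs=4, mass=5, skin=fur}: No (skin is fur, age = 11). {diet=carnivore, age=28, legs=3, mass=18, skin=smooth}: Yes (skin is smooth, age = 28). {diet=carnivore, age=13, legs=7, mass=22, skin=scales}: No (skin is scales, age = 13). {diet=omnivore, age=10, legs=7, mass=13, skin=scales}: No (skin is scales, age = 10). {diet=carnivore, age=12, legs=4, mass=21, skin=scales}: No (skin is scales, age = 12).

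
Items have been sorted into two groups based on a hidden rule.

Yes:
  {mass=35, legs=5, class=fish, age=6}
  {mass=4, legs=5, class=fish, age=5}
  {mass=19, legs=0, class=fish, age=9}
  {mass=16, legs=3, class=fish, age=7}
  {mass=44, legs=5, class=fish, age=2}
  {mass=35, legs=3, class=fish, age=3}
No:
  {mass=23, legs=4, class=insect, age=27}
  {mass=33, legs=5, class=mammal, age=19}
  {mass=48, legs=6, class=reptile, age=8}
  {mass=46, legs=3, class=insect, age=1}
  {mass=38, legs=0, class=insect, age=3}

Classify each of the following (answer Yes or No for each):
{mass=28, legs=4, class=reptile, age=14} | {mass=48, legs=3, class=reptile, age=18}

No, No

All 'Yes' examples share one property — class is fish — and every 'No' example lacks it.
{mass=28, legs=4, class=reptile, age=14} → class is reptile → No. {mass=48, legs=3, class=reptile, age=18} → class is reptile → No.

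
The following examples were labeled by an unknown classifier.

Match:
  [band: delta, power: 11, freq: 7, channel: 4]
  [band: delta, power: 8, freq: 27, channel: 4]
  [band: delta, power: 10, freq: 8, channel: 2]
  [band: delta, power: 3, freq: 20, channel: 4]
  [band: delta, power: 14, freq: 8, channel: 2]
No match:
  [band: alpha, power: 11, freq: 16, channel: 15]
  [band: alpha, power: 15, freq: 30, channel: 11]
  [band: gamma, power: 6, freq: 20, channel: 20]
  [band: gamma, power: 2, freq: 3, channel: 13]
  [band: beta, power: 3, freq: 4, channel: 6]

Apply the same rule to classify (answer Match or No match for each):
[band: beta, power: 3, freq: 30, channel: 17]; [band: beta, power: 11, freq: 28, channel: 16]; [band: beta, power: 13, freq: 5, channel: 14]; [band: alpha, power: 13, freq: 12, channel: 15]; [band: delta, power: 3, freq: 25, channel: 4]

No match, No match, No match, No match, Match

All 'Match' examples share one property — band is delta — and every 'No match' example lacks it.
[band: beta, power: 3, freq: 30, channel: 17]: band is beta — does not satisfy this, so No match.
[band: beta, power: 11, freq: 28, channel: 16]: band is beta — does not satisfy this, so No match.
[band: beta, power: 13, freq: 5, channel: 14]: band is beta — does not satisfy this, so No match.
[band: alpha, power: 13, freq: 12, channel: 15]: band is alpha — does not satisfy this, so No match.
[band: delta, power: 3, freq: 25, channel: 4]: band is delta — meets the rule, so Match.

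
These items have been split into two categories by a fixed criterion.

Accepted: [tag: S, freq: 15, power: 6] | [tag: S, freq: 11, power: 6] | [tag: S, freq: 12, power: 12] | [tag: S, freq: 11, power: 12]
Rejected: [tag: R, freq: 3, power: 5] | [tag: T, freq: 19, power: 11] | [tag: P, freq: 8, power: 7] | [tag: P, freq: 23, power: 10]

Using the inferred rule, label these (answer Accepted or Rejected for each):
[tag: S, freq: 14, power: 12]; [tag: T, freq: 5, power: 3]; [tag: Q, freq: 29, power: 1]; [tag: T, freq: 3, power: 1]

Accepted, Rejected, Rejected, Rejected

One predicate separates the groups cleanly: tag is S.
[tag: S, freq: 14, power: 12] → tag is S → Accepted. [tag: T, freq: 5, power: 3] → tag is T → Rejected. [tag: Q, freq: 29, power: 1] → tag is Q → Rejected. [tag: T, freq: 3, power: 1] → tag is T → Rejected.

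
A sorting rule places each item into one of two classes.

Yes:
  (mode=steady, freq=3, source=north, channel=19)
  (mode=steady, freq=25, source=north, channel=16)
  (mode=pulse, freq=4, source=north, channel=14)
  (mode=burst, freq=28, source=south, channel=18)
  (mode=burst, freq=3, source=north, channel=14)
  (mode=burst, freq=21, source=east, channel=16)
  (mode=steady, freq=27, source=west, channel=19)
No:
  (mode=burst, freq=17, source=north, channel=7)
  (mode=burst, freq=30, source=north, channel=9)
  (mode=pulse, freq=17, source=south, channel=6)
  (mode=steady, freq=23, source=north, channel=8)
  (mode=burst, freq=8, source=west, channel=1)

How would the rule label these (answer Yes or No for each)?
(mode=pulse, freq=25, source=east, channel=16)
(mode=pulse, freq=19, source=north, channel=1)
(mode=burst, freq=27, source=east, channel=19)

Yes, No, Yes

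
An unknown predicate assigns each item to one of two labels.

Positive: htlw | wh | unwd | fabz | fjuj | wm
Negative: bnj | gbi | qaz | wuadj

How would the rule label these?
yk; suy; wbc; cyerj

All 'Positive' examples share one property — even length — and every 'Negative' example lacks it.
yk: Positive (length 2).
suy: Negative (length 3).
wbc: Negative (length 3).
cyerj: Negative (length 5).

Positive, Negative, Negative, Negative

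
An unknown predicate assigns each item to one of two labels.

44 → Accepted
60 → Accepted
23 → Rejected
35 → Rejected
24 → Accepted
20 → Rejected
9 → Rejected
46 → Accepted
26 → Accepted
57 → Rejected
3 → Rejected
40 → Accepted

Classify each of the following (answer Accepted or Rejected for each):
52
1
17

The simplest hypothesis consistent with all the labels is: even AND at least 23.

Accepted, Rejected, Rejected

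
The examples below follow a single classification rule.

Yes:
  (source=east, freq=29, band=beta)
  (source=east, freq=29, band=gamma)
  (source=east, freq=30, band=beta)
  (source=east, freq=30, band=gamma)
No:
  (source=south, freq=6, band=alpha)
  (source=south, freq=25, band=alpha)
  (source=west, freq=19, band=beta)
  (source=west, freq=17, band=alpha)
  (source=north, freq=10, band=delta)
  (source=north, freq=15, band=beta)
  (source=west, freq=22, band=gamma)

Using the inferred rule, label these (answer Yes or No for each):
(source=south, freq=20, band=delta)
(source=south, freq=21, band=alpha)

The classifier is using: source is east.
(source=south, freq=20, band=delta): No (source is south). (source=south, freq=21, band=alpha): No (source is south).

No, No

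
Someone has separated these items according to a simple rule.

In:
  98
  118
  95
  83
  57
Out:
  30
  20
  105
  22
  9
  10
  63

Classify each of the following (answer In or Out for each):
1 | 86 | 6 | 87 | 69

Out, In, Out, In, In

The rule appears to be: digit sum ≥ 10.
1: digit sum 1, doesn't match → Out.
86: digit sum 8+6 = 14, checks out → In.
6: digit sum 6, doesn't match → Out.
87: digit sum 8+7 = 15, checks out → In.
69: digit sum 6+9 = 15, checks out → In.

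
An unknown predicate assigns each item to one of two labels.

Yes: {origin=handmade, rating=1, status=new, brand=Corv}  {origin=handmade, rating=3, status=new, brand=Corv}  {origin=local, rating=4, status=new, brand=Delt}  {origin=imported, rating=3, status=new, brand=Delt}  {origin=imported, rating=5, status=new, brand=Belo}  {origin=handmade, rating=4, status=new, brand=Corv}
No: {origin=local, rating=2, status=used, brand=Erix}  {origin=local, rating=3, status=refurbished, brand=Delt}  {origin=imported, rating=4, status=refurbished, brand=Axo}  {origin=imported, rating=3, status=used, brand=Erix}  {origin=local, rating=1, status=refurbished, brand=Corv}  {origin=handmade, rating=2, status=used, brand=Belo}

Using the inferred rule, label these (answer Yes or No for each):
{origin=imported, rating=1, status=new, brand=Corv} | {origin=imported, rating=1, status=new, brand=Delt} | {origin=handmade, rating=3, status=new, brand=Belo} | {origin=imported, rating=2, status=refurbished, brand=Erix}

Yes, Yes, Yes, No

The classifier is using: status is new.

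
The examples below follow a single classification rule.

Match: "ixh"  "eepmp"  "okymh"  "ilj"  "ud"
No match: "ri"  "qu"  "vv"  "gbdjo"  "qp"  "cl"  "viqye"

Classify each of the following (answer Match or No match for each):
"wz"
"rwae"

No match, No match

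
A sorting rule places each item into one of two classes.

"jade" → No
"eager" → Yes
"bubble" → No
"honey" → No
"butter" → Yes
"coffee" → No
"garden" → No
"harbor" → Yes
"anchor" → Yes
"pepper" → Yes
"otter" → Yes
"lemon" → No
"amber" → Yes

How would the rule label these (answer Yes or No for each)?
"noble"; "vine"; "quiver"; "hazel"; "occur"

Looking at the examples, the only property every 'Yes' case has and every 'No' case lacks is: ends with 'r'.
"noble": No (ends with 'e'). "vine": No (ends with 'e'). "quiver": Yes (ends with 'r'). "hazel": No (ends with 'l'). "occur": Yes (ends with 'r').

No, No, Yes, No, Yes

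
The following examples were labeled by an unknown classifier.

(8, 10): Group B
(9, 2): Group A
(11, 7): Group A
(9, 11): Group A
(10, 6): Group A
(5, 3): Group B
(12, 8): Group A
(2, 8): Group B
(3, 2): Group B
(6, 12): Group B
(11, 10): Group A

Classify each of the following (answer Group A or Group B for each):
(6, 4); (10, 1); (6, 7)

Every 'Group A' example satisfies: first ≥ 9. None of the 'Group B' examples do.
(6, 4) → first 6 → Group B. (10, 1) → first 10 → Group A. (6, 7) → first 6 → Group B.

Group B, Group A, Group B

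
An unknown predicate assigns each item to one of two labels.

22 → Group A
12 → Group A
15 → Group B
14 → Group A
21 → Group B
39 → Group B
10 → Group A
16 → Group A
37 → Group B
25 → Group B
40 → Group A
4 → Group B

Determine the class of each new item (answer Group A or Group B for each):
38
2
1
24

The simplest hypothesis consistent with all the labels is: even AND at least 10.
38: 38 is even, 38 ≥ 10 — checks out, so Group A. 2: 2 is even, 2 < 10 — does not satisfy this, so Group B. 1: 1 is odd, 1 < 10 — does not satisfy this, so Group B. 24: 24 is even, 24 ≥ 10 — checks out, so Group A.

Group A, Group B, Group B, Group A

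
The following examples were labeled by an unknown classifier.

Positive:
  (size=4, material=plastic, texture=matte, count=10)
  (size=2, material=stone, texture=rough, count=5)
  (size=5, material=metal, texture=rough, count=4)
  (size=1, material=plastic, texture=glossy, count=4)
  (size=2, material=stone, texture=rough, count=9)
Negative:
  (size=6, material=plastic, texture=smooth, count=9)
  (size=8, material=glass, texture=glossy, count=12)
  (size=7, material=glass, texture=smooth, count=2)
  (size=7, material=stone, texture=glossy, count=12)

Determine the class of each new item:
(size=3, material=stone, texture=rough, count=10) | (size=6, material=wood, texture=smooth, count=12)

Positive, Negative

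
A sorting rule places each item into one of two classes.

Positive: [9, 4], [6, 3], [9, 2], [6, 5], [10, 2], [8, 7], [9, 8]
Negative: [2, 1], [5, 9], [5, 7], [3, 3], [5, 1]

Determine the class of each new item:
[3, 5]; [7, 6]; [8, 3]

The distinguishing property — first ≥ 6 — holds for all the 'Positive' cases and none of the 'Negative' cases.
[3, 5]: Negative (first 3).
[7, 6]: Positive (first 7).
[8, 3]: Positive (first 8).

Negative, Positive, Positive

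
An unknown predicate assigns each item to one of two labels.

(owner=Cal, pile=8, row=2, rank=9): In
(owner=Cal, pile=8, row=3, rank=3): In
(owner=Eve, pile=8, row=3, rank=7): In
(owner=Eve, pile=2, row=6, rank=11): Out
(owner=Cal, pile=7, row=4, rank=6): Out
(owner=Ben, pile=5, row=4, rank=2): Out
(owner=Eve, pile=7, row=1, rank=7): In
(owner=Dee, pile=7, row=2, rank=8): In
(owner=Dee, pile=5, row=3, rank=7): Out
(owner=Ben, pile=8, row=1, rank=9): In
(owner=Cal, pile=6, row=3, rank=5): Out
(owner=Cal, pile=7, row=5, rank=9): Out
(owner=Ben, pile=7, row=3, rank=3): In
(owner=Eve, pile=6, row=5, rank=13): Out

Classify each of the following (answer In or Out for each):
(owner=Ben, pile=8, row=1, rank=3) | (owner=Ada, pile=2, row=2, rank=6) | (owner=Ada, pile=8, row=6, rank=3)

A rule that fits every label: row ≤ 3 AND pile ≥ 7 — true of each 'In' example, false of each 'Out' one.
(owner=Ben, pile=8, row=1, rank=3): row = 1, pile = 8, meets the rule → In.
(owner=Ada, pile=2, row=2, rank=6): row = 2, pile = 2, doesn't match → Out.
(owner=Ada, pile=8, row=6, rank=3): row = 6, pile = 8, doesn't match → Out.

In, Out, Out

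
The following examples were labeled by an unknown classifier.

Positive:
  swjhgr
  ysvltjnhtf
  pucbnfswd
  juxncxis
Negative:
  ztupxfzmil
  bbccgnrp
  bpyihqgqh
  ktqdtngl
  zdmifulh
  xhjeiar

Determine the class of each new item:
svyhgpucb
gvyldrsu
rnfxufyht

Positive, Positive, Negative

One predicate separates the groups cleanly: contains 's'.
svyhgpucb → has 's' → Positive.
gvyldrsu → has 's' → Positive.
rnfxufyht → no 's' → Negative.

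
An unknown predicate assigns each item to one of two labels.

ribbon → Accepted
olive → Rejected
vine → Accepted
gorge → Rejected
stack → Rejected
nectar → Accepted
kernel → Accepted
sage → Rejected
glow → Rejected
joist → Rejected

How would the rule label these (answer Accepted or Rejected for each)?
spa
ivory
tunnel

Rejected, Rejected, Accepted

The rule appears to be: contains 'n'.
Rejected: spa, since no 'n'.
Rejected: ivory, since no 'n'.
Accepted: tunnel, since has 'n'.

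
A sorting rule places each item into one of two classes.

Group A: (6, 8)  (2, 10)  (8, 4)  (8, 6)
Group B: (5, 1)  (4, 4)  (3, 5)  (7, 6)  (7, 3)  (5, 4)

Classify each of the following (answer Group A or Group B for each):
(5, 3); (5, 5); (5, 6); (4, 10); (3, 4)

The simplest hypothesis consistent with all the labels is: max ≥ 8.
Group B: (5, 3), since max 5.
Group B: (5, 5), since max 5.
Group B: (5, 6), since max 6.
Group A: (4, 10), since max 10.
Group B: (3, 4), since max 4.

Group B, Group B, Group B, Group A, Group B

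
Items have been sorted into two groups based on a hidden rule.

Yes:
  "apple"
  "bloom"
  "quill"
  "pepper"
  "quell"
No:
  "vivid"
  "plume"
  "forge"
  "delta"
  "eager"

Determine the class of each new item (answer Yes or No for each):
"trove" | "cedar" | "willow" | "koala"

The common property of the 'Yes' items is: has a double letter. No 'No' item has it.
"trove": No (no doubled letter).
"cedar": No (no doubled letter).
"willow": Yes ('ll' doubled).
"koala": No (no doubled letter).

No, No, Yes, No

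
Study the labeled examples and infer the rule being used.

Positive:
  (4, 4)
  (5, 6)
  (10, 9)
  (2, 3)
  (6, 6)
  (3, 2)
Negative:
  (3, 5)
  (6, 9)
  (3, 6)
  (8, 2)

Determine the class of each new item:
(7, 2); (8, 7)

Negative, Positive

The pattern is that an item is 'Positive' exactly when: |first − second| ≤ 1.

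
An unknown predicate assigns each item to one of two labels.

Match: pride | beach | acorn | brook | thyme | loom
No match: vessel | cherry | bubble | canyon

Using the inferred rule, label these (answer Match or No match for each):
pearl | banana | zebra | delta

Match, No match, Match, Match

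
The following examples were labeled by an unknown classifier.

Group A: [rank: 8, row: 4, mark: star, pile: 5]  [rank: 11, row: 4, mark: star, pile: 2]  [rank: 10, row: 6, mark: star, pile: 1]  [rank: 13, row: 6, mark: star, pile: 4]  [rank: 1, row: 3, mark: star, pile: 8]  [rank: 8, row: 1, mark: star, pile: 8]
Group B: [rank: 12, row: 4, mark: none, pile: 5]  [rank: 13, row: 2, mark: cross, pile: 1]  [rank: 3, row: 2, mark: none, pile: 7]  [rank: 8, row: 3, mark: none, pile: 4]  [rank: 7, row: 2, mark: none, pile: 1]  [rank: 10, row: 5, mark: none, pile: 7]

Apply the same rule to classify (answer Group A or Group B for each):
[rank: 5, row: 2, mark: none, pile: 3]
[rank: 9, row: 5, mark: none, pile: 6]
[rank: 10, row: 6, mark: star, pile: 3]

Group B, Group B, Group A

Every 'Group A' example satisfies: mark is star. None of the 'Group B' examples do.
[rank: 5, row: 2, mark: none, pile: 3]: Group B (mark is none).
[rank: 9, row: 5, mark: none, pile: 6]: Group B (mark is none).
[rank: 10, row: 6, mark: star, pile: 3]: Group A (mark is star).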